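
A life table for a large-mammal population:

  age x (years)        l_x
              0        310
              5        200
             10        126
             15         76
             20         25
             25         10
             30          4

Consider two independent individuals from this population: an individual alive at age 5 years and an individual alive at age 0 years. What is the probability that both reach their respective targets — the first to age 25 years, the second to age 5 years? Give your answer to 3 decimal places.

p₁ = l_25/l_5 = 10/200 = 0.050000; p₂ = l_5/l_0 = 200/310 = 0.645161.
P(both) = p₁ × p₂ = 0.050000 × 0.645161 = 0.032258.

0.032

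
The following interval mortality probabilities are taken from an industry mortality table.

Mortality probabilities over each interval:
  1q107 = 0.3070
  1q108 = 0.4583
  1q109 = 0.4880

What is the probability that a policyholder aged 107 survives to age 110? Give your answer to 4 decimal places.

Survival from 107 to 110 is the product of surviving each interval: (1 − 0.3070) × (1 − 0.4583) × (1 − 0.4880).
= 0.6930 × 0.5417 × 0.5120 = 0.192204.

0.1922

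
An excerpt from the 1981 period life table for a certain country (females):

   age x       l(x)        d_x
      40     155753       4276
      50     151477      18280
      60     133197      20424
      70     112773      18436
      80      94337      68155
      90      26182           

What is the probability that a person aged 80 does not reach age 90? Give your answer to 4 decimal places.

P(die before 90 | alive at 80) = 1 − l(90)/l(80) = 1 − 26182/94337 = (68155)/94337 = 0.722463.

0.7225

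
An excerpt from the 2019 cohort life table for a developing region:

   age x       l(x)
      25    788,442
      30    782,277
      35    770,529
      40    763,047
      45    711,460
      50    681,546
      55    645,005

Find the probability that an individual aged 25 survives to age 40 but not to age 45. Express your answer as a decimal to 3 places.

0.065

This is the probability of reaching 40 but not 45, conditional on being alive at 25: (l(40) − l(45)) / l(25).
= (763,047 − 711,460) / 788,442 = 51,587 / 788,442 = 0.065429.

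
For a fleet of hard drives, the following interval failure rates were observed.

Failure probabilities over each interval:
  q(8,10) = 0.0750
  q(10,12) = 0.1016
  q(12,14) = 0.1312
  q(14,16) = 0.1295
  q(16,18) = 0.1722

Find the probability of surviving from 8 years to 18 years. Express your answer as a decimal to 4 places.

0.5203

Survival from 8 to 18 is the product of surviving each interval: (1 − 0.0750) × (1 − 0.1016) × (1 − 0.1312) × (1 − 0.1295) × (1 − 0.1722).
= 0.9250 × 0.8984 × 0.8688 × 0.8705 × 0.8278 = 0.520266.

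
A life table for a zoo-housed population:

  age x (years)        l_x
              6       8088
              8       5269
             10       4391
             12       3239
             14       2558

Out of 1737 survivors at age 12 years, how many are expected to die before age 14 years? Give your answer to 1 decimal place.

The relevant probability is 1 − 2558/3239 = 0.210250.
Expected number = 1737 × 0.210250 = 365.2.

365.2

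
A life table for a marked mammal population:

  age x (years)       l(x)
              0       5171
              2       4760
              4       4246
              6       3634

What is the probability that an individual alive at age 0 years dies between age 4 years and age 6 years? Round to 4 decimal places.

This is the probability of reaching 4 but not 6, conditional on being alive at 0: (l(4) − l(6)) / l(0).
= (4246 − 3634) / 5171 = 612 / 5171 = 0.118352.

0.1184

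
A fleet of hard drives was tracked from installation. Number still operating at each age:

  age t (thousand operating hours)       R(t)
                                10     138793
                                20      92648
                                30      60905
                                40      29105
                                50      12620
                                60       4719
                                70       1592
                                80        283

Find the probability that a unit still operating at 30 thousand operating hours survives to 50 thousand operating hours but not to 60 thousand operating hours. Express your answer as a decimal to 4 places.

0.1297

This is the probability of reaching 50 but not 60, conditional on being operational at 30: (R(50) − R(60)) / R(30).
= (12620 − 4719) / 60905 = 7901 / 60905 = 0.129727.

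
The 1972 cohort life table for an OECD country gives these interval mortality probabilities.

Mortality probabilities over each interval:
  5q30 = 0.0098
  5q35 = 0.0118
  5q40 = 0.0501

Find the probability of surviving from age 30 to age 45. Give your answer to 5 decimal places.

0.92949

Survival from 30 to 45 is the product of surviving each interval: (1 − 0.0098) × (1 − 0.0118) × (1 − 0.0501).
= 0.9902 × 0.9882 × 0.9499 = 0.929492.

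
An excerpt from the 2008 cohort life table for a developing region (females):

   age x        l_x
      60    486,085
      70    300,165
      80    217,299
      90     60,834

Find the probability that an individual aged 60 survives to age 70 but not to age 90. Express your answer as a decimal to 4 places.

0.4924

This is the probability of reaching 70 but not 90, conditional on being alive at 60: (l_70 − l_90) / l_60.
= (300,165 − 60,834) / 486,085 = 239,331 / 486,085 = 0.492365.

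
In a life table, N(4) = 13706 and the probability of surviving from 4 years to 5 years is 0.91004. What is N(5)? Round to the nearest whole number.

12473

N(5) = N(4) × p = 13706 × 0.91004 = 12473.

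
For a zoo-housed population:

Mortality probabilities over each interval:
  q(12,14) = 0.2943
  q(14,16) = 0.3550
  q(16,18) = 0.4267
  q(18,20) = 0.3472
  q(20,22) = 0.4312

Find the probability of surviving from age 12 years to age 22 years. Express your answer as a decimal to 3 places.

0.097

P(survive 12→22) = (1 − 0.2943) × (1 − 0.3550) × (1 − 0.4267) × (1 − 0.3472) × (1 − 0.4312).
= 0.7057 × 0.6450 × 0.5733 × 0.6528 × 0.5688 = 0.096895.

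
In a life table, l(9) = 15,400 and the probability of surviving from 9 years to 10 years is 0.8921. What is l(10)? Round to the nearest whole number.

13738

l(10) = l(9) × p = 15,400 × 0.8921 = 13738.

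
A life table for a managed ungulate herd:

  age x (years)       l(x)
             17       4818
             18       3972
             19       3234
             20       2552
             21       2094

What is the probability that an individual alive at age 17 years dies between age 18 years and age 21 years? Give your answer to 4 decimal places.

This is the probability of reaching 18 but not 21, conditional on being alive at 17: (l(18) − l(21)) / l(17).
= (3972 − 2094) / 4818 = 1878 / 4818 = 0.389788.

0.3898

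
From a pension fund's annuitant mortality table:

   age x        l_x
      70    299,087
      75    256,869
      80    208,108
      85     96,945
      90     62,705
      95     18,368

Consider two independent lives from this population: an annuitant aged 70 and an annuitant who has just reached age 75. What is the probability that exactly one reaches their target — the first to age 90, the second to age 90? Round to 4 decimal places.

0.3514

p₁ = l_90/l_70 = 62,705/299,087 = 0.209655; p₂ = l_90/l_75 = 62,705/256,869 = 0.244113.
P(exactly one) = p₁(1−p₂) + (1−p₁)p₂ = 0.158475 + 0.192933 = 0.351409.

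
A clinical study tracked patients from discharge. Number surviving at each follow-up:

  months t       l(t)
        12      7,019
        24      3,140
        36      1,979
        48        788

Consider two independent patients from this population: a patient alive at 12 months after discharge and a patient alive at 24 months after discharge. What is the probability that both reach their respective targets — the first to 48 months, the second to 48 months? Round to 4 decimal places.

p₁ = l(48)/l(12) = 788/7,019 = 0.112267; p₂ = l(48)/l(24) = 788/3,140 = 0.250955.
P(both) = p₁ × p₂ = 0.112267 × 0.250955 = 0.028174.

0.0282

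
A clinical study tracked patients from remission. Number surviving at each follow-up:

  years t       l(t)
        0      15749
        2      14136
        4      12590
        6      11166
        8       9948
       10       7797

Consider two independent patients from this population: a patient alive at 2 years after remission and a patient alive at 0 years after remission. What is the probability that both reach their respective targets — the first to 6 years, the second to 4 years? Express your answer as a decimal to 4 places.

0.6315

p₁ = l(6)/l(2) = 11166/14136 = 0.789898; p₂ = l(4)/l(0) = 12590/15749 = 0.799416.
P(both) = p₁ × p₂ = 0.789898 × 0.799416 = 0.631457.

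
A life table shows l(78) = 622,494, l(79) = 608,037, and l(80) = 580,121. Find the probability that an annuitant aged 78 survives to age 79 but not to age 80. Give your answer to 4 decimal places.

0.0448

This is the probability of reaching 79 but not 80, conditional on being alive at 78: (l(79) − l(80)) / l(78).
= (608,037 − 580,121) / 622,494 = 27,916 / 622,494 = 0.044845.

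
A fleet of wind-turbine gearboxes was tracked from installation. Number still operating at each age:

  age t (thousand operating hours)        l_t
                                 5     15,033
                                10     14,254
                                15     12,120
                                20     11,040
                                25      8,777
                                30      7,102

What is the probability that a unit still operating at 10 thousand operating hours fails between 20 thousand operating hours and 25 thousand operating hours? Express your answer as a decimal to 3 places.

0.159

This is the probability of reaching 20 but not 25, conditional on being operational at 10: (l_20 − l_25) / l_10.
= (11,040 − 8,777) / 14,254 = 2,263 / 14,254 = 0.158762.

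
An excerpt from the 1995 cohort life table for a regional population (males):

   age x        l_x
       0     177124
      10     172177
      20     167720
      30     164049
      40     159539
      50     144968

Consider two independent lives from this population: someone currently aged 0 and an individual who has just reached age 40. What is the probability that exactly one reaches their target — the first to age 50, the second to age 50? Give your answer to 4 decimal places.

p₁ = l_50/l_0 = 144968/177124 = 0.818455; p₂ = l_50/l_40 = 144968/159539 = 0.908668.
P(exactly one) = p₁(1−p₂) + (1−p₁)p₂ = 0.074751 + 0.164964 = 0.239715.

0.2397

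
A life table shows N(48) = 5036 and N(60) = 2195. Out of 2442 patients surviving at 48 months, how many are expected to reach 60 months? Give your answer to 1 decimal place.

1064.4

The relevant probability is 2195/5036 = 0.435862.
Expected number = 2442 × 0.435862 = 1064.4.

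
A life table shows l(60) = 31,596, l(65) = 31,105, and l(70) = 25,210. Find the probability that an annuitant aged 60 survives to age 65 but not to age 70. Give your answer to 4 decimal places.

0.1866

This is the probability of reaching 65 but not 70, conditional on being alive at 60: (l(65) − l(70)) / l(60).
= (31,105 − 25,210) / 31,596 = 5,895 / 31,596 = 0.186574.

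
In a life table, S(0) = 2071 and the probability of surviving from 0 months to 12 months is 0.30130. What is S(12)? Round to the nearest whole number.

S(12) = S(0) × p = 2071 × 0.30130 = 624.

624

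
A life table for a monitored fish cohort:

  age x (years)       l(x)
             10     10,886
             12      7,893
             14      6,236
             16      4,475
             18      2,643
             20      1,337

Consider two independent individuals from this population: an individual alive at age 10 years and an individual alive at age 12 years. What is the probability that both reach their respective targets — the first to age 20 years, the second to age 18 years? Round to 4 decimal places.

p₁ = l(20)/l(10) = 1,337/10,886 = 0.122818; p₂ = l(18)/l(12) = 2,643/7,893 = 0.334854.
P(both) = p₁ × p₂ = 0.122818 × 0.334854 = 0.041126.

0.0411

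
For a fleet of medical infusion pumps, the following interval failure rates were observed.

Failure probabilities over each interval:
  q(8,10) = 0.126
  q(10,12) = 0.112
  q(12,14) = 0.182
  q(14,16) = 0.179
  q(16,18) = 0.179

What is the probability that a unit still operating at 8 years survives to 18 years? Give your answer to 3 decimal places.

Chaining the interval survival probabilities: (1 − 0.126) × (1 − 0.112) × (1 − 0.182) × (1 − 0.179) × (1 − 0.179).
= 0.874 × 0.888 × 0.818 × 0.821 × 0.821 = 0.427921.

0.428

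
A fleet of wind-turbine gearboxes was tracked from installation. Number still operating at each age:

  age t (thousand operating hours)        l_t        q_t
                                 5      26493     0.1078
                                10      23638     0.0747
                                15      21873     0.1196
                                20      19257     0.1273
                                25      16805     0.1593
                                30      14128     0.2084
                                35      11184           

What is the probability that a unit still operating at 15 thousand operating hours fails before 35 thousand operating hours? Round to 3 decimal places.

0.489

P(fail before 35 | operational at 15) = 1 − l_35/l_15 = 1 − 11184/21873 = (10689)/21873 = 0.488685.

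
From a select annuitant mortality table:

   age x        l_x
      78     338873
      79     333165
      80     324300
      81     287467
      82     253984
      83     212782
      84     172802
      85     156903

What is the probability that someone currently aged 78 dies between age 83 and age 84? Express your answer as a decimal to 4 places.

0.1180

We want 5|1q78 = (l_83 − l_84)/l_78.
This is the probability of reaching 83 but not 84, conditional on being alive at 78: (l_83 − l_84) / l_78.
= (212782 − 172802) / 338873 = 39980 / 338873 = 0.117979.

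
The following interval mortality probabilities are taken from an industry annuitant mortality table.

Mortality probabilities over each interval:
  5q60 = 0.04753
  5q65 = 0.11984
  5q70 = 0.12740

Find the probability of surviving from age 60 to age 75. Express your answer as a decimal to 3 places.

15p60 = (1 − 0.04753) × (1 − 0.11984) × (1 − 0.12740).
= 0.95247 × 0.88016 × 0.87260 = 0.731523.

0.732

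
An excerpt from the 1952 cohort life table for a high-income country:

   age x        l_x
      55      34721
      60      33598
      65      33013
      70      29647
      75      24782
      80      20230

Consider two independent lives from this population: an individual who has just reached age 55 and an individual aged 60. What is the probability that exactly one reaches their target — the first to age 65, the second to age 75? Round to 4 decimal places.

0.2858

p₁ = l_65/l_55 = 33013/34721 = 0.950808; p₂ = l_75/l_60 = 24782/33598 = 0.737603.
P(exactly one) = p₁(1−p₂) + (1−p₁)p₂ = 0.249489 + 0.036284 = 0.285773.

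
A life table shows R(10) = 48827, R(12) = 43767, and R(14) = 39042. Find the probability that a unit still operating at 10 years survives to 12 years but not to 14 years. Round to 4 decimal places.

0.0968

This is the probability of reaching 12 but not 14, conditional on being operational at 10: (R(12) − R(14)) / R(10).
= (43767 − 39042) / 48827 = 4725 / 48827 = 0.096770.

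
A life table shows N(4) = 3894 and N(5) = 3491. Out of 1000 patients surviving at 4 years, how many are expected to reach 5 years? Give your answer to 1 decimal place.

The relevant probability is 3491/3894 = 0.896507.
Expected number = 1000 × 0.896507 = 896.5.

896.5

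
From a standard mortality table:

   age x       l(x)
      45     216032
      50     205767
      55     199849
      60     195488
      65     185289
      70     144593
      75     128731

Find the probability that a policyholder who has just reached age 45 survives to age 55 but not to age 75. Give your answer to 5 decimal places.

0.32920

This is the probability of reaching 55 but not 75, conditional on being alive at 45: (l(55) − l(75)) / l(45).
= (199849 − 128731) / 216032 = 71118 / 216032 = 0.329201.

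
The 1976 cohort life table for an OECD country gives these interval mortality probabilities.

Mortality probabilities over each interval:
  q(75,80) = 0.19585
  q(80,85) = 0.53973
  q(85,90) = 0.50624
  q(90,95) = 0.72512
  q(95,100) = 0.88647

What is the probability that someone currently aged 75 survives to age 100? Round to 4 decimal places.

The overall survival probability is (1 − 0.19585) × (1 − 0.53973) × (1 − 0.50624) × (1 − 0.72512) × (1 − 0.88647).
= 0.80415 × 0.46027 × 0.49376 × 0.27488 × 0.11353 = 0.005703.

0.0057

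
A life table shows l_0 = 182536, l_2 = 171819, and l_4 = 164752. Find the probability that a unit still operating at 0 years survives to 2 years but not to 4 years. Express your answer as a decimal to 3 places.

This is the probability of reaching 2 but not 4, conditional on being operational at 0: (l_2 − l_4) / l_0.
= (171819 − 164752) / 182536 = 7067 / 182536 = 0.038716.

0.039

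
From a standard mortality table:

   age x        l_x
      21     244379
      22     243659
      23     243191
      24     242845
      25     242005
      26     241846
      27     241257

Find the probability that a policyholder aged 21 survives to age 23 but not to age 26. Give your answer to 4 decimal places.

0.0055

This is the probability of reaching 23 but not 26, conditional on being alive at 21: (l_23 − l_26) / l_21.
= (243191 − 241846) / 244379 = 1345 / 244379 = 0.005504.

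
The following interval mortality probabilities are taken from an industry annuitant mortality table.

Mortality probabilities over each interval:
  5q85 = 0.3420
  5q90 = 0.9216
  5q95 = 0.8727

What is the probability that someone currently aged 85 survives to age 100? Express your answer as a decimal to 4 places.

The overall survival probability is (1 − 0.3420) × (1 − 0.9216) × (1 − 0.8727).
= 0.6580 × 0.0784 × 0.1273 = 0.006567.

0.0066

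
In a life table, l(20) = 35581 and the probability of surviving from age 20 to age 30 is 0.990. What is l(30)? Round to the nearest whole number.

l(30) = l(20) × p = 35581 × 0.990 = 35225.

35225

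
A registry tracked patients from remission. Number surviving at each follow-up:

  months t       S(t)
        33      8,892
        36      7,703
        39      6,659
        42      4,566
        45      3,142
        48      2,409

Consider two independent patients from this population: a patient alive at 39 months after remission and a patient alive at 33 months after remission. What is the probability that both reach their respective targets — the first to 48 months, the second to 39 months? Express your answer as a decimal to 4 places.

0.2709

p₁ = S(48)/S(39) = 2,409/6,659 = 0.361766; p₂ = S(39)/S(33) = 6,659/8,892 = 0.748875.
P(both) = p₁ × p₂ = 0.361766 × 0.748875 = 0.270918.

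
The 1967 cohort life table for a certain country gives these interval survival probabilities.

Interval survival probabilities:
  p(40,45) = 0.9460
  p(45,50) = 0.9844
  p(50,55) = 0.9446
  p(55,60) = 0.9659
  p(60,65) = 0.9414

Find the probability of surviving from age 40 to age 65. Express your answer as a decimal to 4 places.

0.7999

Chaining the interval survival probabilities: 0.9460 × 0.9844 × 0.9446 × 0.9659 × 0.9414.
= 0.799866.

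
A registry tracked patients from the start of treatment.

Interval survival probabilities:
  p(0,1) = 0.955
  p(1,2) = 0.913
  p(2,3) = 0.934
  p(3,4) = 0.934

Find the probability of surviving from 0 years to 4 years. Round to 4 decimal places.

0.7606

P(survive 0→4) = 0.955 × 0.913 × 0.934 × 0.934.
= 0.760620.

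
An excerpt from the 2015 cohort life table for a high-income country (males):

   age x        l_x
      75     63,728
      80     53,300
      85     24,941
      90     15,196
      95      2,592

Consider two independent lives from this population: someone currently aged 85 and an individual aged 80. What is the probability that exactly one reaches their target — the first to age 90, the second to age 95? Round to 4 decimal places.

p₁ = l_90/l_85 = 15,196/24,941 = 0.609278; p₂ = l_95/l_80 = 2,592/53,300 = 0.048630.
P(exactly one) = p₁(1−p₂) + (1−p₁)p₂ = 0.579649 + 0.019001 = 0.598650.

0.5986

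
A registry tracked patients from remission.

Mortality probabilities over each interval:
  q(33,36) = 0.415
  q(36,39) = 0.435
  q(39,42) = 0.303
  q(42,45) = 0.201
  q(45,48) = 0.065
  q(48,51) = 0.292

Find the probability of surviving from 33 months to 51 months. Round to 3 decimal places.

0.122

Chaining the interval survival probabilities: (1 − 0.415) × (1 − 0.435) × (1 − 0.303) × (1 − 0.201) × (1 − 0.065) × (1 − 0.292).
= 0.585 × 0.565 × 0.697 × 0.799 × 0.935 × 0.708 = 0.121851.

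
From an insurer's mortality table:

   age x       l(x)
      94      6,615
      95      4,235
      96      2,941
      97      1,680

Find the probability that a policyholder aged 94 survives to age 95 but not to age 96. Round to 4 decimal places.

This is the probability of reaching 95 but not 96, conditional on being alive at 94: (l(95) − l(96)) / l(94).
= (4,235 − 2,941) / 6,615 = 1,294 / 6,615 = 0.195616.

0.1956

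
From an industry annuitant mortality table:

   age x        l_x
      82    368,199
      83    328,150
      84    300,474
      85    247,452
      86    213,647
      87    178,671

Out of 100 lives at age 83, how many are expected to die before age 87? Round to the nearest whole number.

The relevant probability is 1 − 178,671/328,150 = 0.455520.
Expected number = 100 × 0.455520 = 46.

46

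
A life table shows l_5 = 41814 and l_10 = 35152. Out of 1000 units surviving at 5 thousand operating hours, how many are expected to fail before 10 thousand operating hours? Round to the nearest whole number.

The relevant probability is 1 − 35152/41814 = 0.159325.
Expected number = 1000 × 0.159325 = 159.

159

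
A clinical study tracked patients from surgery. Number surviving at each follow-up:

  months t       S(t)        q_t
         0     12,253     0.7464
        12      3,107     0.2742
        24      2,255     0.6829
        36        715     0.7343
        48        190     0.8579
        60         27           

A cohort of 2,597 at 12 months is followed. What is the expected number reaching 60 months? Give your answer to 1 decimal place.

22.6

The relevant probability is 27/3,107 = 0.008690.
Expected number = 2,597 × 0.008690 = 22.6.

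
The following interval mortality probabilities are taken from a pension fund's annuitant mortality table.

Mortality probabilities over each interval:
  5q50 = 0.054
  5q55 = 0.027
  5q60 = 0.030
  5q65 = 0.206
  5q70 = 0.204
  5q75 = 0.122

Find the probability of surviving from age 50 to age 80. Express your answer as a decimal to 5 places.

0.49545

The overall survival probability is (1 − 0.054) × (1 − 0.027) × (1 − 0.030) × (1 − 0.206) × (1 − 0.204) × (1 − 0.122).
= 0.946 × 0.973 × 0.970 × 0.794 × 0.796 × 0.878 = 0.495455.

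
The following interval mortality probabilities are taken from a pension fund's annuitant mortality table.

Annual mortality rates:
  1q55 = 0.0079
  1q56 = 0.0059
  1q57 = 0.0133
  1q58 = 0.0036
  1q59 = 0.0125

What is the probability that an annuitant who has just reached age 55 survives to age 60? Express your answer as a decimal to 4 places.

Chaining the interval survival probabilities: (1 − 0.0079) × (1 − 0.0059) × (1 − 0.0133) × (1 − 0.0036) × (1 − 0.0125).
= 0.9921 × 0.9941 × 0.9867 × 0.9964 × 0.9875 = 0.957506.

0.9575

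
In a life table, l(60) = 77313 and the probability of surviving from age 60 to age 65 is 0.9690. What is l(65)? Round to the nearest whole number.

l(65) = l(60) × p = 77313 × 0.9690 = 74916.

74916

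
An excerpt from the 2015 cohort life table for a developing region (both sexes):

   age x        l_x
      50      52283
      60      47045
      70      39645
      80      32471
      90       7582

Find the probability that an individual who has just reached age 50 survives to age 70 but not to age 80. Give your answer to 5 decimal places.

0.13721

We want 20|10q50 = (l_70 − l_80)/l_50.
This is the probability of reaching 70 but not 80, conditional on being alive at 50: (l_70 − l_80) / l_50.
= (39645 − 32471) / 52283 = 7174 / 52283 = 0.137215.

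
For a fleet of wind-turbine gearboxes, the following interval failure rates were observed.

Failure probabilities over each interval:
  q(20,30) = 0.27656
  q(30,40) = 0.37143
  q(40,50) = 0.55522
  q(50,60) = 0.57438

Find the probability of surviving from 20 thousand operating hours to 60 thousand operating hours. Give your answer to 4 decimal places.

0.0861

The overall survival probability is (1 − 0.27656) × (1 − 0.37143) × (1 − 0.55522) × (1 − 0.57438).
= 0.72344 × 0.62857 × 0.44478 × 0.42562 = 0.086084.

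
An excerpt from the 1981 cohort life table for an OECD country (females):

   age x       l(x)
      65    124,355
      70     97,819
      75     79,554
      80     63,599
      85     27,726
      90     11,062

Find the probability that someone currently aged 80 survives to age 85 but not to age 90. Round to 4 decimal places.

0.2620

This is the probability of reaching 85 but not 90, conditional on being alive at 80: (l(85) − l(90)) / l(80).
= (27,726 − 11,062) / 63,599 = 16,664 / 63,599 = 0.262017.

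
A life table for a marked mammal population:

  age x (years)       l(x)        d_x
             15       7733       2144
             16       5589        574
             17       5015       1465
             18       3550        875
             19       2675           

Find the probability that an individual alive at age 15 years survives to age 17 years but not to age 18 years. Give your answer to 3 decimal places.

0.189

This is the probability of reaching 17 but not 18, conditional on being alive at 15: (l(17) − l(18)) / l(15).
= (5015 − 3550) / 7733 = 1465 / 7733 = 0.189448.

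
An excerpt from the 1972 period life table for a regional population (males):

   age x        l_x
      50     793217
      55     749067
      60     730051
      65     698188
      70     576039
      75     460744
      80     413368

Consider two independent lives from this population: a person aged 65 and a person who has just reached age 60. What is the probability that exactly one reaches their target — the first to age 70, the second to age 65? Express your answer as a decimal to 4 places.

p₁ = l_70/l_65 = 576039/698188 = 0.825049; p₂ = l_65/l_60 = 698188/730051 = 0.956355.
P(exactly one) = p₁(1−p₂) + (1−p₁)p₂ = 0.036009 + 0.167315 = 0.203325.

0.2033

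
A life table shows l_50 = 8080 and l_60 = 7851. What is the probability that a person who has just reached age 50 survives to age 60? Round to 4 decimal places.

0.9717

The conditional survival probability is l_60/l_50 = 7851/8080 = 0.971658.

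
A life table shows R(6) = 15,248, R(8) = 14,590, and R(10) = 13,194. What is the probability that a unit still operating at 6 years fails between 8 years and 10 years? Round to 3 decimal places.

0.092

This is the probability of reaching 8 but not 10, conditional on being operational at 6: (R(8) − R(10)) / R(6).
= (14,590 − 13,194) / 15,248 = 1,396 / 15,248 = 0.091553.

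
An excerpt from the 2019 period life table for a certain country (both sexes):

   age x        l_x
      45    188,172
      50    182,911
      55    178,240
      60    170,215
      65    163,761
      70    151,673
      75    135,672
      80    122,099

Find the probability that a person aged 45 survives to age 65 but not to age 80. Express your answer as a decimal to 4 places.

This is the probability of reaching 65 but not 80, conditional on being alive at 45: (l_65 − l_80) / l_45.
= (163,761 − 122,099) / 188,172 = 41,662 / 188,172 = 0.221404.

0.2214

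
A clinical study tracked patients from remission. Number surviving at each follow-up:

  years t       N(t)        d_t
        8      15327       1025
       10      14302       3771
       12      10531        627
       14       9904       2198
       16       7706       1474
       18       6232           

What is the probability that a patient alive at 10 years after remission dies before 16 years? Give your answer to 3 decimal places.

0.461

P(die before 16 | alive at 10) = 1 − N(16)/N(10) = 1 − 7706/14302 = (6596)/14302 = 0.461194.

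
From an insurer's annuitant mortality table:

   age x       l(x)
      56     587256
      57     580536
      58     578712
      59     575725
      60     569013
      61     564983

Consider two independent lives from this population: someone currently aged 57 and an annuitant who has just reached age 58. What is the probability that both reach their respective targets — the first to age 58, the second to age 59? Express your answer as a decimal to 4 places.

0.9917

p₁ = l(58)/l(57) = 578712/580536 = 0.996858; p₂ = l(59)/l(58) = 575725/578712 = 0.994839.
P(both) = p₁ × p₂ = 0.996858 × 0.994839 = 0.991713.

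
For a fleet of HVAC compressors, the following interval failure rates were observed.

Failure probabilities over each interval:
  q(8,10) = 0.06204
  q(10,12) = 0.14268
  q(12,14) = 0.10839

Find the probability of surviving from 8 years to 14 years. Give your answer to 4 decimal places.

0.7170

Chaining the interval survival probabilities: (1 − 0.06204) × (1 − 0.14268) × (1 − 0.10839).
= 0.93796 × 0.85732 × 0.89161 = 0.716972.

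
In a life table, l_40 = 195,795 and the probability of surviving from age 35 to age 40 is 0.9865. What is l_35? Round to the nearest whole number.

198474

l_35 = l_40 / p = 195,795 / 0.9865 = 198474.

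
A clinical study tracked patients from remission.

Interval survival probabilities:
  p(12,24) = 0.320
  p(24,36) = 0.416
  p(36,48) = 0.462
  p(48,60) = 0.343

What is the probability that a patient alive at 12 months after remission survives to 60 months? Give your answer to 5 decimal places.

The overall survival probability is 0.320 × 0.416 × 0.462 × 0.343.
= 0.021095.

0.02109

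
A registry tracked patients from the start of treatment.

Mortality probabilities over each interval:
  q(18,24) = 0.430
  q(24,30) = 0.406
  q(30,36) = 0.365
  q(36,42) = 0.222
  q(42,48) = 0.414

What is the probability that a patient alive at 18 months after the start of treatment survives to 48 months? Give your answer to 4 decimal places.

0.0980

Survival from 18 to 48 is the product of surviving each interval: (1 − 0.430) × (1 − 0.406) × (1 − 0.365) × (1 − 0.222) × (1 − 0.414).
= 0.570 × 0.594 × 0.635 × 0.778 × 0.586 = 0.098019.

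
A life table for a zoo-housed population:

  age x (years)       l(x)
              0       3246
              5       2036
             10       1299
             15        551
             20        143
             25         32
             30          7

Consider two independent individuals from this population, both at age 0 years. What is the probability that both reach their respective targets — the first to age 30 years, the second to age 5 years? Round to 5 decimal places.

0.00135

p₁ = l(30)/l(0) = 7/3246 = 0.002157; p₂ = l(5)/l(0) = 2036/3246 = 0.627234.
P(both) = p₁ × p₂ = 0.002157 × 0.627234 = 0.001353.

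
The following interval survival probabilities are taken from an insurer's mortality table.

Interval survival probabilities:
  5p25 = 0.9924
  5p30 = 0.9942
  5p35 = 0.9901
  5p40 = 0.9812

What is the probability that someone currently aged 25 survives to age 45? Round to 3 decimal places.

0.959

Survival from 25 to 45 is the product of surviving each interval: 0.9924 × 0.9942 × 0.9901 × 0.9812.
= 0.958511.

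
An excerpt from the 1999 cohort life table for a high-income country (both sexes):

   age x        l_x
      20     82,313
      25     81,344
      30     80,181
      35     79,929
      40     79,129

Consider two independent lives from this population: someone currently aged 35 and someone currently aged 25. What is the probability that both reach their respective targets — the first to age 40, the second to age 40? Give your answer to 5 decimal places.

p₁ = l_40/l_35 = 79,129/79,929 = 0.989991; p₂ = l_40/l_25 = 79,129/81,344 = 0.972770.
P(both) = p₁ × p₂ = 0.989991 × 0.972770 = 0.963034.

0.96303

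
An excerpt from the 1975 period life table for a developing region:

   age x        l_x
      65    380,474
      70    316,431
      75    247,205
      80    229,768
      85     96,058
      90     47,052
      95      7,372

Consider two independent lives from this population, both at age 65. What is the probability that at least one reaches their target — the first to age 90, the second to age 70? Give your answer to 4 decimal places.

p₁ = l_90/l_65 = 47,052/380,474 = 0.123667; p₂ = l_70/l_65 = 316,431/380,474 = 0.831676.
P(at least one) = 1 − (1−p₁)(1−p₂) = 1 − 0.876333 × 0.168324 = 0.852492.

0.8525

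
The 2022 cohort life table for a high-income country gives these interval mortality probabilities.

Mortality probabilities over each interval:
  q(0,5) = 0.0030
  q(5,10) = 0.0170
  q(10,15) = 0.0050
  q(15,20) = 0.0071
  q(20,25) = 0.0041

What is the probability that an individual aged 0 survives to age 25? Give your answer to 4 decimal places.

0.9643

P(survive 0→25) = (1 − 0.0030) × (1 − 0.0170) × (1 − 0.0050) × (1 − 0.0071) × (1 − 0.0041).
= 0.9970 × 0.9830 × 0.9950 × 0.9929 × 0.9959 = 0.964257.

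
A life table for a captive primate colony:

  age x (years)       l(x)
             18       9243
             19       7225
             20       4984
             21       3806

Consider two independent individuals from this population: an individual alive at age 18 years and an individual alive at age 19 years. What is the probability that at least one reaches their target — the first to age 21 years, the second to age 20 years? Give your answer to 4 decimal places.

0.8175

p₁ = l(21)/l(18) = 3806/9243 = 0.411771; p₂ = l(20)/l(19) = 4984/7225 = 0.689827.
P(at least one) = 1 − (1−p₁)(1−p₂) = 1 − 0.588229 × 0.310173 = 0.817547.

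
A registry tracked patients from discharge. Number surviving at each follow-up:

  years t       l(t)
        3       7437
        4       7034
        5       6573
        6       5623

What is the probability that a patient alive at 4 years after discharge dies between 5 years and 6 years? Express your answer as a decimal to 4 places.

0.1351

This is the probability of reaching 5 but not 6, conditional on being alive at 4: (l(5) − l(6)) / l(4).
= (6573 − 5623) / 7034 = 950 / 7034 = 0.135058.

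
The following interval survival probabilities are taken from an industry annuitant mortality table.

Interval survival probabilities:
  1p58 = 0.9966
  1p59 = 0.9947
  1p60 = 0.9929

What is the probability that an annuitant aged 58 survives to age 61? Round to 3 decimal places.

0.984

Chaining the interval survival probabilities: 0.9966 × 0.9947 × 0.9929.
= 0.984280.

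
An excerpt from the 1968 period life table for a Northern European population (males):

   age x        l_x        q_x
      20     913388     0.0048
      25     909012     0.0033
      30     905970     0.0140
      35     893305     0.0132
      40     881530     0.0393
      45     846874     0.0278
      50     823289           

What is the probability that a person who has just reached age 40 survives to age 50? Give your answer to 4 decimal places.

We want 10p40 = l_50/l_40.
The conditional survival probability is l_50/l_40 = 823289/881530 = 0.933932.

0.9339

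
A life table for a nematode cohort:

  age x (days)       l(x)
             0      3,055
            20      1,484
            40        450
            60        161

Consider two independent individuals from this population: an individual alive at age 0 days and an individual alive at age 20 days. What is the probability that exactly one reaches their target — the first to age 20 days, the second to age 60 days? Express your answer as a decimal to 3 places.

p₁ = l(20)/l(0) = 1,484/3,055 = 0.485761; p₂ = l(60)/l(20) = 161/1,484 = 0.108491.
P(exactly one) = p₁(1−p₂) + (1−p₁)p₂ = 0.433060 + 0.055790 = 0.488851.

0.489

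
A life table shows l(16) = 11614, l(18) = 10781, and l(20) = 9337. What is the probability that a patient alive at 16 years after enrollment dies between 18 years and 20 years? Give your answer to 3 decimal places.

This is the probability of reaching 18 but not 20, conditional on being alive at 16: (l(18) − l(20)) / l(16).
= (10781 − 9337) / 11614 = 1444 / 11614 = 0.124333.

0.124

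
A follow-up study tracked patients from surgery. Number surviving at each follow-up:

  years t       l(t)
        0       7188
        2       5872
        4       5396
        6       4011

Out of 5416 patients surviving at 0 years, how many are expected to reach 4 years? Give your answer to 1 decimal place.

4065.8

The relevant probability is 5396/7188 = 0.750696.
Expected number = 5416 × 0.750696 = 4065.8.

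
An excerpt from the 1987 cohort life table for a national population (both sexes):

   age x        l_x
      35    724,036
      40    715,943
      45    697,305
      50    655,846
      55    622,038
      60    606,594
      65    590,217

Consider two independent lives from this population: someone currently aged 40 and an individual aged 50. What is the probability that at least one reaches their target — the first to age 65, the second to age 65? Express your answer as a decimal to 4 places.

p₁ = l_65/l_40 = 590,217/715,943 = 0.824391; p₂ = l_65/l_50 = 590,217/655,846 = 0.899932.
P(at least one) = 1 − (1−p₁)(1−p₂) = 1 − 0.175609 × 0.100068 = 0.982427.

0.9824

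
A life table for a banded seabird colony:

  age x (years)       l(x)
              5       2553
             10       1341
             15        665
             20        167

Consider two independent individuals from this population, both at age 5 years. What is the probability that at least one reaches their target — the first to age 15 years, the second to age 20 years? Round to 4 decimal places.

0.3089

p₁ = l(15)/l(5) = 665/2553 = 0.260478; p₂ = l(20)/l(5) = 167/2553 = 0.065413.
P(at least one) = 1 − (1−p₁)(1−p₂) = 1 − 0.739522 × 0.934587 = 0.308852.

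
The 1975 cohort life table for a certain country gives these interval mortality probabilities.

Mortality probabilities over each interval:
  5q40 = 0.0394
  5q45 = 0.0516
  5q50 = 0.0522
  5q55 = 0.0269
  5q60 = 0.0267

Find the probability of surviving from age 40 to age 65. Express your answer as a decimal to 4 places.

25p40 = (1 − 0.0394) × (1 − 0.0516) × (1 − 0.0522) × (1 − 0.0269) × (1 − 0.0267).
= 0.9606 × 0.9484 × 0.9478 × 0.9731 × 0.9733 = 0.817815.

0.8178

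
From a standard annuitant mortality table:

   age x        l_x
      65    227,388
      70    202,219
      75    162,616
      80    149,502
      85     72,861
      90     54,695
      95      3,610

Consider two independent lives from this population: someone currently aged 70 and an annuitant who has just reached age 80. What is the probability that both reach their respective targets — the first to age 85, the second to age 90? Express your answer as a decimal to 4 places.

p₁ = l_85/l_70 = 72,861/202,219 = 0.360307; p₂ = l_90/l_80 = 54,695/149,502 = 0.365848.
P(both) = p₁ × p₂ = 0.360307 × 0.365848 = 0.131818.

0.1318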